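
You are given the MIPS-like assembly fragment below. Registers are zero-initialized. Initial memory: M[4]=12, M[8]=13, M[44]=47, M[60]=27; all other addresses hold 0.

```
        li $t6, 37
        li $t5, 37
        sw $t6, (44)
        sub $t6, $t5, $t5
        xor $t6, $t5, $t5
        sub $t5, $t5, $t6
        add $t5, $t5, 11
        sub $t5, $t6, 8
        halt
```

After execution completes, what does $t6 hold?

0

after li $t6, 37: $t6=37
after li $t5, 37: $t5=37
sw $t6, (44) → M[44]=37
after sub $t6, $t5, $t5: $t6=37-37=0
after xor $t6, $t5, $t5: $t6=37^37=0
after sub $t5, $t5, $t6: $t5=37-0=37
after add $t5, $t5, 11: $t5=37+11=48
after sub $t5, $t6, 8: $t5=0-8=-8
halt.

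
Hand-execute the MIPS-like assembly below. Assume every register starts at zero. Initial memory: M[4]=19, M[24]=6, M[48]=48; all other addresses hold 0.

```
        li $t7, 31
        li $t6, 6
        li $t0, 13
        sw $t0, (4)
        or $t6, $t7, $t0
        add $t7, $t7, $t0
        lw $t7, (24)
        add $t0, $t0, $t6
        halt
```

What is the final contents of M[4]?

13

$t7=31
$t6=6
$t0=13
sw $t0, (4) → M[4]=13
$t6=31|13=31
$t7=31+13=44
$t7=M[24]=6
$t0=13+31=44
halt.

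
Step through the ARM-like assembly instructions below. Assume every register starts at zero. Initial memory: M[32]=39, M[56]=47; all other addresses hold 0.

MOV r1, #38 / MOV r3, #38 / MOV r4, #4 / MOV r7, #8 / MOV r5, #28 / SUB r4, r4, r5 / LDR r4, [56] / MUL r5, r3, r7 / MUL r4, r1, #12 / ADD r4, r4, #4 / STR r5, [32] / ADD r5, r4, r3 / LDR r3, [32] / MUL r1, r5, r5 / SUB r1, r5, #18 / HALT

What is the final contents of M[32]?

304

r1=38
r3=38
r4=4
r7=8
r5=28
r4=4-28=-24
r4=M[56]=47
r5=38*8=304
r4=38*12=456
r4=456+4=460
STR r5, [32] → M[32]=304
r5=460+38=498
r3=M[32]=304
r1=498*498=248004
r1=498-18=480
halt.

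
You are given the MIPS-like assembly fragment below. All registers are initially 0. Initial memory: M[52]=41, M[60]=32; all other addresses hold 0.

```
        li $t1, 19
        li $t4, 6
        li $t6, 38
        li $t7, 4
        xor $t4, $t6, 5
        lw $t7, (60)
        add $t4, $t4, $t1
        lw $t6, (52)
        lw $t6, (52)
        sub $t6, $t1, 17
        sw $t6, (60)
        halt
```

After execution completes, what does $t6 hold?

after li $t1, 19: $t1=19
after li $t4, 6: $t4=6
after li $t6, 38: $t6=38
after li $t7, 4: $t7=4
after xor $t4, $t6, 5: $t4=38^5=35
after lw $t7, (60): $t7=M[60]=32
after add $t4, $t4, $t1: $t4=35+19=54
after lw $t6, (52): $t6=M[52]=41
after lw $t6, (52): $t6=M[52]=41
after sub $t6, $t1, 17: $t6=19-17=2
sw $t6, (60) → M[60]=2
halt.

2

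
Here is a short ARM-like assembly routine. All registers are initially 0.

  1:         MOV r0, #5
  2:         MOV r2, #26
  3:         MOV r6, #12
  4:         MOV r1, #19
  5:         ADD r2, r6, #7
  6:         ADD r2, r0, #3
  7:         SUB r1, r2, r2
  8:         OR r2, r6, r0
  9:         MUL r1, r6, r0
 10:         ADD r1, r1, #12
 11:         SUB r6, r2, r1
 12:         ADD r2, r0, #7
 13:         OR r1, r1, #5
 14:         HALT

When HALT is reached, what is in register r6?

r0=5
r2=26
r6=12
r1=19
r2=12+7=19
r2=5+3=8
r1=8-8=0
r2=12|5=13
r1=12*5=60
r1=60+12=72
r6=13-72=-59
r2=5+7=12
r1=72|5=77
halt.

-59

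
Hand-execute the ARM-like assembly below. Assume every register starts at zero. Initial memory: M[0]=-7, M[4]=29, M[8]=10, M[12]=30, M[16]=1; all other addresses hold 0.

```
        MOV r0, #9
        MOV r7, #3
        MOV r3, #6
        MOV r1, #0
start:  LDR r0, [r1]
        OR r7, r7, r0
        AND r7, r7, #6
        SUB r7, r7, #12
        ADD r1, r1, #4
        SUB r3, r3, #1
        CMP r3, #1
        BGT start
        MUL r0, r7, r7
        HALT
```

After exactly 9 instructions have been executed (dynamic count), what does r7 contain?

-10

after MOV r0, #9: r0=9
after MOV r7, #3: r7=3
after MOV r3, #6: r3=6
after MOV r1, #0: r1=0
after LDR r0, [r1]: r0=M[0]=-7
after OR r7, r7, r0: r7=3|(-7)=-5
after AND r7, r7, #6: r7=(-5)&6=2
after SUB r7, r7, #12: r7=2-12=-10
after ADD r1, r1, #4: r1=0+4=4
After step 9: r7 = -10.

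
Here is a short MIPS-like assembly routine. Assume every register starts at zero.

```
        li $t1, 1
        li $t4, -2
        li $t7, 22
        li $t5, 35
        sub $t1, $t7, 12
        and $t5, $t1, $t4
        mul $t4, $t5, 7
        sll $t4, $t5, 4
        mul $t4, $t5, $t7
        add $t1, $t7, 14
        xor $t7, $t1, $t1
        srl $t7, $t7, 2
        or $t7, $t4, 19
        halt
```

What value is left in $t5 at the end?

10

$t1=1
$t4=-2
$t7=22
$t5=35
$t1=22-12=10
$t5=10&(-2)=10
$t4=10*7=70
$t4=10<<4=160
$t4=10*22=220
$t1=22+14=36
$t7=36^36=0
$t7=0>>2=0
$t7=220|19=223
halt.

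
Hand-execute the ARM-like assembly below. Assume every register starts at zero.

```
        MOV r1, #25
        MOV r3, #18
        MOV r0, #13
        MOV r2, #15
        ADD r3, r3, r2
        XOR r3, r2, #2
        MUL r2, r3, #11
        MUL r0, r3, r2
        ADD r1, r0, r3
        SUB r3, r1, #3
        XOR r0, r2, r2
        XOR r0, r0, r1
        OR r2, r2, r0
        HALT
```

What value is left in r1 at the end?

r1=25
r3=18
r0=13
r2=15
r3=18+15=33
r3=15^2=13
r2=13*11=143
r0=13*143=1859
r1=1859+13=1872
r3=1872-3=1869
r0=143^143=0
r0=0^1872=1872
r2=143|1872=2015
halt.

1872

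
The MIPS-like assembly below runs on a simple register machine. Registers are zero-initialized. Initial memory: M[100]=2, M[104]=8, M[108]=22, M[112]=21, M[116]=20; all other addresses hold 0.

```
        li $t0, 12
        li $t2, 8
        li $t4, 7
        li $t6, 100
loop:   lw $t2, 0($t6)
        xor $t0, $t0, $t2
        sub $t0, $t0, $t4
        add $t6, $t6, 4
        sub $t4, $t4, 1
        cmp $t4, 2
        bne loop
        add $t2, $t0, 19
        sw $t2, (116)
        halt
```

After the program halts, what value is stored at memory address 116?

li $t0, 12 → $t0=12
li $t2, 8 → $t2=8
li $t4, 7 → $t4=7
li $t6, 100 → $t6=100
lw $t2, 0($t6) → $t2=M[100]=2
xor $t0, $t0, $t2 → $t0=12^2=14
sub $t0, $t0, $t4 → $t0=14-7=7
add $t6, $t6, 4 → $t6=100+4=104
sub $t4, $t4, 1 → $t4=7-1=6
cmp $t4, 2  (cmp 6,2)
bne loop: taken
lw $t2, 0($t6) → $t2=M[104]=8
xor $t0, $t0, $t2 → $t0=7^8=15
sub $t0, $t0, $t4 → $t0=15-6=9
add $t6, $t6, 4 → $t6=104+4=108
sub $t4, $t4, 1 → $t4=6-1=5
cmp $t4, 2  (cmp 5,2)
bne loop: taken
lw $t2, 0($t6) → $t2=M[108]=22
xor $t0, $t0, $t2 → $t0=9^22=31
sub $t0, $t0, $t4 → $t0=31-5=26
add $t6, $t6, 4 → $t6=108+4=112
sub $t4, $t4, 1 → $t4=5-1=4
cmp $t4, 2  (cmp 4,2)
bne loop: taken
lw $t2, 0($t6) → $t2=M[112]=21
xor $t0, $t0, $t2 → $t0=26^21=15
sub $t0, $t0, $t4 → $t0=15-4=11
add $t6, $t6, 4 → $t6=112+4=116
sub $t4, $t4, 1 → $t4=4-1=3
cmp $t4, 2  (cmp 3,2)
bne loop: taken
lw $t2, 0($t6) → $t2=M[116]=20
xor $t0, $t0, $t2 → $t0=11^20=31
sub $t0, $t0, $t4 → $t0=31-3=28
add $t6, $t6, 4 → $t6=116+4=120
sub $t4, $t4, 1 → $t4=3-1=2
cmp $t4, 2  (cmp 2,2)
bne loop: not taken
add $t2, $t0, 19 → $t2=28+19=47
sw $t2, (116) → M[116]=47
halt.

47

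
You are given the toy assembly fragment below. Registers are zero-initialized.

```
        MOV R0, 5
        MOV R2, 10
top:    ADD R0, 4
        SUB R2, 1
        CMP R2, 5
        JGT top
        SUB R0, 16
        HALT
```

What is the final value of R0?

after MOV R0, 5: R0=5
after MOV R2, 10: R2=10
after ADD R0, 4: R0=5+4=9
after SUB R2, 1: R2=10-1=9
CMP R2, 5  (cmp 9,5)
JGT top: taken
after ADD R0, 4: R0=9+4=13
after SUB R2, 1: R2=9-1=8
CMP R2, 5  (cmp 8,5)
JGT top: taken
after ADD R0, 4: R0=13+4=17
after SUB R2, 1: R2=8-1=7
CMP R2, 5  (cmp 7,5)
JGT top: taken
after ADD R0, 4: R0=17+4=21
after SUB R2, 1: R2=7-1=6
CMP R2, 5  (cmp 6,5)
JGT top: taken
after ADD R0, 4: R0=21+4=25
after SUB R2, 1: R2=6-1=5
CMP R2, 5  (cmp 5,5)
JGT top: not taken
after SUB R0, 16: R0=25-16=9
halt.

9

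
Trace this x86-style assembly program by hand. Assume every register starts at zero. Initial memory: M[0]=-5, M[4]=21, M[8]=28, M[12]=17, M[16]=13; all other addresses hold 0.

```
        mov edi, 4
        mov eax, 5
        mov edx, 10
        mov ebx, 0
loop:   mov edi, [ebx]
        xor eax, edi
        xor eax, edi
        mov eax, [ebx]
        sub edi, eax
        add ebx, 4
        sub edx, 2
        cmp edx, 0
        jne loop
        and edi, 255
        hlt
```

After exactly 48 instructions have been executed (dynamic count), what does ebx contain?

after mov edi, 4: edi=4
after mov eax, 5: eax=5
after mov edx, 10: edx=10
after mov ebx, 0: ebx=0
after mov edi, [ebx]: edi=M[0]=-5
after xor eax, edi: eax=5^(-5)=-2
after xor eax, edi: eax=(-2)^(-5)=5
after mov eax, [ebx]: eax=M[0]=-5
after sub edi, eax: edi=(-5)-(-5)=0
after add ebx, 4: ebx=0+4=4
after sub edx, 2: edx=10-2=8
cmp edx, 0  (cmp 8,0)
jne loop: taken
after mov edi, [ebx]: edi=M[4]=21
after xor eax, edi: eax=(-5)^21=-18
after xor eax, edi: eax=(-18)^21=-5
after mov eax, [ebx]: eax=M[4]=21
after sub edi, eax: edi=21-21=0
after add ebx, 4: ebx=4+4=8
after sub edx, 2: edx=8-2=6
cmp edx, 0  (cmp 6,0)
jne loop: taken
after mov edi, [ebx]: edi=M[8]=28
after xor eax, edi: eax=21^28=9
after xor eax, edi: eax=9^28=21
after mov eax, [ebx]: eax=M[8]=28
after sub edi, eax: edi=28-28=0
after add ebx, 4: ebx=8+4=12
after sub edx, 2: edx=6-2=4
cmp edx, 0  (cmp 4,0)
jne loop: taken
after mov edi, [ebx]: edi=M[12]=17
after xor eax, edi: eax=28^17=13
after xor eax, edi: eax=13^17=28
after mov eax, [ebx]: eax=M[12]=17
after sub edi, eax: edi=17-17=0
after add ebx, 4: ebx=12+4=16
after sub edx, 2: edx=4-2=2
cmp edx, 0  (cmp 2,0)
jne loop: taken
after mov edi, [ebx]: edi=M[16]=13
after xor eax, edi: eax=17^13=28
after xor eax, edi: eax=28^13=17
after mov eax, [ebx]: eax=M[16]=13
after sub edi, eax: edi=13-13=0
after add ebx, 4: ebx=16+4=20
after sub edx, 2: edx=2-2=0
cmp edx, 0  (cmp 0,0)
After step 48: ebx = 20.

20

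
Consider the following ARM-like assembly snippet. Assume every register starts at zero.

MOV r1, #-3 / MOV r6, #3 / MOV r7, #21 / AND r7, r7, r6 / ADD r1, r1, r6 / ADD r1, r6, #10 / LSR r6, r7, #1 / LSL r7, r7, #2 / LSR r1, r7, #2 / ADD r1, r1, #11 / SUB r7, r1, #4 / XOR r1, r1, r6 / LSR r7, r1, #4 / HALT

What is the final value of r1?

MOV r1, #-3 → r1=-3
MOV r6, #3 → r6=3
MOV r7, #21 → r7=21
AND r7, r7, r6 → r7=21&3=1
ADD r1, r1, r6 → r1=(-3)+3=0
ADD r1, r6, #10 → r1=3+10=13
LSR r6, r7, #1 → r6=1>>1=0
LSL r7, r7, #2 → r7=1<<2=4
LSR r1, r7, #2 → r1=4>>2=1
ADD r1, r1, #11 → r1=1+11=12
SUB r7, r1, #4 → r7=12-4=8
XOR r1, r1, r6 → r1=12^0=12
LSR r7, r1, #4 → r7=12>>4=0
halt.

12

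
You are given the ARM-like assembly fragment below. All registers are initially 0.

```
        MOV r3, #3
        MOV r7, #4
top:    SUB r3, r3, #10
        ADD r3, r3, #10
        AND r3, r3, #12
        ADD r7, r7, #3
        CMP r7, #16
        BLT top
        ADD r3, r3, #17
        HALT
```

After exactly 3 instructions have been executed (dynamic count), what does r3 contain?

r3=3
r7=4
r3=3-10=-7
After step 3: r3 = -7.

-7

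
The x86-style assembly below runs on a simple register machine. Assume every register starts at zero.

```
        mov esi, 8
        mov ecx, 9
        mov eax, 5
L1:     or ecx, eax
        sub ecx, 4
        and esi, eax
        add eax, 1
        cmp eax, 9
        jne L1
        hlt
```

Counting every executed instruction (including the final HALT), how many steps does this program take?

28

mov esi, 8 → esi=8
mov ecx, 9 → ecx=9
mov eax, 5 → eax=5
or ecx, eax → ecx=9|5=13
sub ecx, 4 → ecx=13-4=9
and esi, eax → esi=8&5=0
add eax, 1 → eax=5+1=6
cmp eax, 9  (cmp 6,9)
jne L1: taken
or ecx, eax → ecx=9|6=15
sub ecx, 4 → ecx=15-4=11
and esi, eax → esi=0&6=0
add eax, 1 → eax=6+1=7
cmp eax, 9  (cmp 7,9)
jne L1: taken
or ecx, eax → ecx=11|7=15
sub ecx, 4 → ecx=15-4=11
and esi, eax → esi=0&7=0
add eax, 1 → eax=7+1=8
cmp eax, 9  (cmp 8,9)
jne L1: taken
or ecx, eax → ecx=11|8=11
sub ecx, 4 → ecx=11-4=7
and esi, eax → esi=0&8=0
add eax, 1 → eax=8+1=9
cmp eax, 9  (cmp 9,9)
jne L1: not taken
halt.
Total executed instructions: 28.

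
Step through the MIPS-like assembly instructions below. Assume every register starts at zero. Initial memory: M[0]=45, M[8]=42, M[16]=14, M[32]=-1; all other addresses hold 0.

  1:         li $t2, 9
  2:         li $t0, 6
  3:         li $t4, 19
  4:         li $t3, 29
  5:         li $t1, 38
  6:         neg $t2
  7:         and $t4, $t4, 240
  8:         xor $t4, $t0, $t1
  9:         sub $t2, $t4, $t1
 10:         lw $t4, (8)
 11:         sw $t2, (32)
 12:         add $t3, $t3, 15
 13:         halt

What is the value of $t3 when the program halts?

li $t2, 9 → $t2=9
li $t0, 6 → $t0=6
li $t4, 19 → $t4=19
li $t3, 29 → $t3=29
li $t1, 38 → $t1=38
neg $t2 → $t2=-(9)=-9
and $t4, $t4, 240 → $t4=19&240=16
xor $t4, $t0, $t1 → $t4=6^38=32
sub $t2, $t4, $t1 → $t2=32-38=-6
lw $t4, (8) → $t4=M[8]=42
sw $t2, (32) → M[32]=-6
add $t3, $t3, 15 → $t3=29+15=44
halt.

44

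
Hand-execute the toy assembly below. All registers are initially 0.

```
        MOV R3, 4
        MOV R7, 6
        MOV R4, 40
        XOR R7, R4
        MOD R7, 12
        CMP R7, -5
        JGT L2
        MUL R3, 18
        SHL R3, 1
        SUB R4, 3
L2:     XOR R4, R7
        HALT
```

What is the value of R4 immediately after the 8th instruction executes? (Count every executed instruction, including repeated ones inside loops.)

after MOV R3, 4: R3=4
after MOV R7, 6: R7=6
after MOV R4, 40: R4=40
after XOR R7, R4: R7=6^40=46
after MOD R7, 12: R7=46%12=10
CMP R7, -5  (cmp 10,-5)
JGT L2: taken
after XOR R4, R7: R4=40^10=34
After step 8: R4 = 34.

34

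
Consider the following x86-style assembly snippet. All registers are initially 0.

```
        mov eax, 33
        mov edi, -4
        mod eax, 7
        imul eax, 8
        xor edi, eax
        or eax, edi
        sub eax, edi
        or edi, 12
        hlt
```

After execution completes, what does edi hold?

mov eax, 33 → eax=33
mov edi, -4 → edi=-4
mod eax, 7 → eax=33%7=5
imul eax, 8 → eax=5*8=40
xor edi, eax → edi=(-4)^40=-44
or eax, edi → eax=40|(-44)=-4
sub eax, edi → eax=(-4)-(-44)=40
or edi, 12 → edi=(-44)|12=-36
halt.

-36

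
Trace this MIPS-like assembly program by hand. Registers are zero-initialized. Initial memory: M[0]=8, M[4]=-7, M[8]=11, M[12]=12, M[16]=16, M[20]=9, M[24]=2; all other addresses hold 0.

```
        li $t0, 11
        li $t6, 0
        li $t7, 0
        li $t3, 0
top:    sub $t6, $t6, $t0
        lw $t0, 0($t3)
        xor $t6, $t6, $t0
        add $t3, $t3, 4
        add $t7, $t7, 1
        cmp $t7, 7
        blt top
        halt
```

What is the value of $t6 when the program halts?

-47

li $t0, 11 → $t0=11
li $t6, 0 → $t6=0
li $t7, 0 → $t7=0
li $t3, 0 → $t3=0
sub $t6, $t6, $t0 → $t6=0-11=-11
lw $t0, 0($t3) → $t0=M[0]=8
xor $t6, $t6, $t0 → $t6=(-11)^8=-3
add $t3, $t3, 4 → $t3=0+4=4
add $t7, $t7, 1 → $t7=0+1=1
cmp $t7, 7  (cmp 1,7)
blt top: taken
sub $t6, $t6, $t0 → $t6=(-3)-8=-11
lw $t0, 0($t3) → $t0=M[4]=-7
xor $t6, $t6, $t0 → $t6=(-11)^(-7)=12
add $t3, $t3, 4 → $t3=4+4=8
add $t7, $t7, 1 → $t7=1+1=2
cmp $t7, 7  (cmp 2,7)
blt top: taken
sub $t6, $t6, $t0 → $t6=12-(-7)=19
lw $t0, 0($t3) → $t0=M[8]=11
xor $t6, $t6, $t0 → $t6=19^11=24
add $t3, $t3, 4 → $t3=8+4=12
add $t7, $t7, 1 → $t7=2+1=3
cmp $t7, 7  (cmp 3,7)
blt top: taken
sub $t6, $t6, $t0 → $t6=24-11=13
lw $t0, 0($t3) → $t0=M[12]=12
xor $t6, $t6, $t0 → $t6=13^12=1
add $t3, $t3, 4 → $t3=12+4=16
add $t7, $t7, 1 → $t7=3+1=4
cmp $t7, 7  (cmp 4,7)
blt top: taken
sub $t6, $t6, $t0 → $t6=1-12=-11
lw $t0, 0($t3) → $t0=M[16]=16
xor $t6, $t6, $t0 → $t6=(-11)^16=-27
add $t3, $t3, 4 → $t3=16+4=20
add $t7, $t7, 1 → $t7=4+1=5
cmp $t7, 7  (cmp 5,7)
blt top: taken
sub $t6, $t6, $t0 → $t6=(-27)-16=-43
lw $t0, 0($t3) → $t0=M[20]=9
xor $t6, $t6, $t0 → $t6=(-43)^9=-36
add $t3, $t3, 4 → $t3=20+4=24
add $t7, $t7, 1 → $t7=5+1=6
cmp $t7, 7  (cmp 6,7)
blt top: taken
sub $t6, $t6, $t0 → $t6=(-36)-9=-45
lw $t0, 0($t3) → $t0=M[24]=2
xor $t6, $t6, $t0 → $t6=(-45)^2=-47
add $t3, $t3, 4 → $t3=24+4=28
add $t7, $t7, 1 → $t7=6+1=7
cmp $t7, 7  (cmp 7,7)
blt top: not taken
halt.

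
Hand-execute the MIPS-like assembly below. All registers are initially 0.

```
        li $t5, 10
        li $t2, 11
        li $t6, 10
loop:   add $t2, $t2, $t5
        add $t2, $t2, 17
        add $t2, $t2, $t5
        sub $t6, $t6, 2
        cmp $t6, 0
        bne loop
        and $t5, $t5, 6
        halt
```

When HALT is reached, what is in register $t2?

196

after li $t5, 10: $t5=10
after li $t2, 11: $t2=11
after li $t6, 10: $t6=10
after add $t2, $t2, $t5: $t2=11+10=21
after add $t2, $t2, 17: $t2=21+17=38
after add $t2, $t2, $t5: $t2=38+10=48
after sub $t6, $t6, 2: $t6=10-2=8
cmp $t6, 0  (cmp 8,0)
bne loop: taken
after add $t2, $t2, $t5: $t2=48+10=58
after add $t2, $t2, 17: $t2=58+17=75
after add $t2, $t2, $t5: $t2=75+10=85
after sub $t6, $t6, 2: $t6=8-2=6
cmp $t6, 0  (cmp 6,0)
bne loop: taken
after add $t2, $t2, $t5: $t2=85+10=95
after add $t2, $t2, 17: $t2=95+17=112
after add $t2, $t2, $t5: $t2=112+10=122
after sub $t6, $t6, 2: $t6=6-2=4
cmp $t6, 0  (cmp 4,0)
bne loop: taken
after add $t2, $t2, $t5: $t2=122+10=132
after add $t2, $t2, 17: $t2=132+17=149
after add $t2, $t2, $t5: $t2=149+10=159
after sub $t6, $t6, 2: $t6=4-2=2
cmp $t6, 0  (cmp 2,0)
bne loop: taken
after add $t2, $t2, $t5: $t2=159+10=169
after add $t2, $t2, 17: $t2=169+17=186
after add $t2, $t2, $t5: $t2=186+10=196
after sub $t6, $t6, 2: $t6=2-2=0
cmp $t6, 0  (cmp 0,0)
bne loop: not taken
after and $t5, $t5, 6: $t5=10&6=2
halt.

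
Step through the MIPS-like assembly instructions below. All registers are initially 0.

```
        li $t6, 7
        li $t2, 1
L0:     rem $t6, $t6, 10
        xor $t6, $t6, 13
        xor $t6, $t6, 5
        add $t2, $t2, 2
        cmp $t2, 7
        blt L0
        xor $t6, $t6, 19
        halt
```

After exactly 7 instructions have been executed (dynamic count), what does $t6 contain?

li $t6, 7 → $t6=7
li $t2, 1 → $t2=1
rem $t6, $t6, 10 → $t6=7%10=7
xor $t6, $t6, 13 → $t6=7^13=10
xor $t6, $t6, 5 → $t6=10^5=15
add $t2, $t2, 2 → $t2=1+2=3
cmp $t2, 7  (cmp 3,7)
After step 7: $t6 = 15.

15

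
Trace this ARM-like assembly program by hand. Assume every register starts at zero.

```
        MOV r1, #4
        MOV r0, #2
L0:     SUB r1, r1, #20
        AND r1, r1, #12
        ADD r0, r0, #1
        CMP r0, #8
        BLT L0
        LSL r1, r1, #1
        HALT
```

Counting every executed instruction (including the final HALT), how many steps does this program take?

r1=4
r0=2
r1=4-20=-16
r1=(-16)&12=0
r0=2+1=3
CMP r0, #8  (cmp 3,8)
BLT L0: taken
r1=0-20=-20
r1=(-20)&12=12
r0=3+1=4
CMP r0, #8  (cmp 4,8)
BLT L0: taken
r1=12-20=-8
r1=(-8)&12=8
r0=4+1=5
CMP r0, #8  (cmp 5,8)
BLT L0: taken
r1=8-20=-12
r1=(-12)&12=4
r0=5+1=6
CMP r0, #8  (cmp 6,8)
BLT L0: taken
r1=4-20=-16
r1=(-16)&12=0
r0=6+1=7
CMP r0, #8  (cmp 7,8)
BLT L0: taken
r1=0-20=-20
r1=(-20)&12=12
r0=7+1=8
CMP r0, #8  (cmp 8,8)
BLT L0: not taken
r1=12<<1=24
halt.
Total executed instructions: 34.

34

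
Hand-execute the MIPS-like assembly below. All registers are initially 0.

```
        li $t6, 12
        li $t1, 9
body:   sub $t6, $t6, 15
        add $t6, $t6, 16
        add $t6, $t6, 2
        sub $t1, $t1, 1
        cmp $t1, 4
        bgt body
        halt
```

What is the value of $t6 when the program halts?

li $t6, 12 → $t6=12
li $t1, 9 → $t1=9
sub $t6, $t6, 15 → $t6=12-15=-3
add $t6, $t6, 16 → $t6=(-3)+16=13
add $t6, $t6, 2 → $t6=13+2=15
sub $t1, $t1, 1 → $t1=9-1=8
cmp $t1, 4  (cmp 8,4)
bgt body: taken
sub $t6, $t6, 15 → $t6=15-15=0
add $t6, $t6, 16 → $t6=0+16=16
add $t6, $t6, 2 → $t6=16+2=18
sub $t1, $t1, 1 → $t1=8-1=7
cmp $t1, 4  (cmp 7,4)
bgt body: taken
sub $t6, $t6, 15 → $t6=18-15=3
add $t6, $t6, 16 → $t6=3+16=19
add $t6, $t6, 2 → $t6=19+2=21
sub $t1, $t1, 1 → $t1=7-1=6
cmp $t1, 4  (cmp 6,4)
bgt body: taken
sub $t6, $t6, 15 → $t6=21-15=6
add $t6, $t6, 16 → $t6=6+16=22
add $t6, $t6, 2 → $t6=22+2=24
sub $t1, $t1, 1 → $t1=6-1=5
cmp $t1, 4  (cmp 5,4)
bgt body: taken
sub $t6, $t6, 15 → $t6=24-15=9
add $t6, $t6, 16 → $t6=9+16=25
add $t6, $t6, 2 → $t6=25+2=27
sub $t1, $t1, 1 → $t1=5-1=4
cmp $t1, 4  (cmp 4,4)
bgt body: not taken
halt.

27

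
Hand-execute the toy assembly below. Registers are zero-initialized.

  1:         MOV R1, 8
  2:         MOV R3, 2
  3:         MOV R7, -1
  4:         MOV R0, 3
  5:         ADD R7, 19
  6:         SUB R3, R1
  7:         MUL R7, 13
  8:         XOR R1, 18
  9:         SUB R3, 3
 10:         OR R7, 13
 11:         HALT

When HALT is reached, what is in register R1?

26

after MOV R1, 8: R1=8
after MOV R3, 2: R3=2
after MOV R7, -1: R7=-1
after MOV R0, 3: R0=3
after ADD R7, 19: R7=(-1)+19=18
after SUB R3, R1: R3=2-8=-6
after MUL R7, 13: R7=18*13=234
after XOR R1, 18: R1=8^18=26
after SUB R3, 3: R3=(-6)-3=-9
after OR R7, 13: R7=234|13=239
halt.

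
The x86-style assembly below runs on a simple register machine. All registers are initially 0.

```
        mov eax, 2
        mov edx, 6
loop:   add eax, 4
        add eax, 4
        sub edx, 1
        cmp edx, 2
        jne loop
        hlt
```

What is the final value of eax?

34

mov eax, 2 → eax=2
mov edx, 6 → edx=6
add eax, 4 → eax=2+4=6
add eax, 4 → eax=6+4=10
sub edx, 1 → edx=6-1=5
cmp edx, 2  (cmp 5,2)
jne loop: taken
add eax, 4 → eax=10+4=14
add eax, 4 → eax=14+4=18
sub edx, 1 → edx=5-1=4
cmp edx, 2  (cmp 4,2)
jne loop: taken
add eax, 4 → eax=18+4=22
add eax, 4 → eax=22+4=26
sub edx, 1 → edx=4-1=3
cmp edx, 2  (cmp 3,2)
jne loop: taken
add eax, 4 → eax=26+4=30
add eax, 4 → eax=30+4=34
sub edx, 1 → edx=3-1=2
cmp edx, 2  (cmp 2,2)
jne loop: not taken
halt.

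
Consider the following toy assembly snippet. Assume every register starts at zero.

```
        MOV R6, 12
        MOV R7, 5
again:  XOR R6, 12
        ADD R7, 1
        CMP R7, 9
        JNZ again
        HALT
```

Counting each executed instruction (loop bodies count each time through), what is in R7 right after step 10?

7

MOV R6, 12 → R6=12
MOV R7, 5 → R7=5
XOR R6, 12 → R6=12^12=0
ADD R7, 1 → R7=5+1=6
CMP R7, 9  (cmp 6,9)
JNZ again: taken
XOR R6, 12 → R6=0^12=12
ADD R7, 1 → R7=6+1=7
CMP R7, 9  (cmp 7,9)
JNZ again: taken
After step 10: R7 = 7.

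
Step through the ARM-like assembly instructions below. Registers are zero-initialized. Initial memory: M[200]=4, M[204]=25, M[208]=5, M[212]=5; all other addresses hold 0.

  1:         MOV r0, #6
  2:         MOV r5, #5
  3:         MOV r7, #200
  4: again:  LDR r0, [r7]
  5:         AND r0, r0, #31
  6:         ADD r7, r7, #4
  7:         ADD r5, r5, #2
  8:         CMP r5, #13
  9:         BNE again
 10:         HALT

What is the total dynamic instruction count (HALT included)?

after MOV r0, #6: r0=6
after MOV r5, #5: r5=5
after MOV r7, #200: r7=200
after LDR r0, [r7]: r0=M[200]=4
after AND r0, r0, #31: r0=4&31=4
after ADD r7, r7, #4: r7=200+4=204
after ADD r5, r5, #2: r5=5+2=7
CMP r5, #13  (cmp 7,13)
BNE again: taken
after LDR r0, [r7]: r0=M[204]=25
after AND r0, r0, #31: r0=25&31=25
after ADD r7, r7, #4: r7=204+4=208
after ADD r5, r5, #2: r5=7+2=9
CMP r5, #13  (cmp 9,13)
BNE again: taken
after LDR r0, [r7]: r0=M[208]=5
after AND r0, r0, #31: r0=5&31=5
after ADD r7, r7, #4: r7=208+4=212
after ADD r5, r5, #2: r5=9+2=11
CMP r5, #13  (cmp 11,13)
BNE again: taken
after LDR r0, [r7]: r0=M[212]=5
after AND r0, r0, #31: r0=5&31=5
after ADD r7, r7, #4: r7=212+4=216
after ADD r5, r5, #2: r5=11+2=13
CMP r5, #13  (cmp 13,13)
BNE again: not taken
halt.
Total executed instructions: 28.

28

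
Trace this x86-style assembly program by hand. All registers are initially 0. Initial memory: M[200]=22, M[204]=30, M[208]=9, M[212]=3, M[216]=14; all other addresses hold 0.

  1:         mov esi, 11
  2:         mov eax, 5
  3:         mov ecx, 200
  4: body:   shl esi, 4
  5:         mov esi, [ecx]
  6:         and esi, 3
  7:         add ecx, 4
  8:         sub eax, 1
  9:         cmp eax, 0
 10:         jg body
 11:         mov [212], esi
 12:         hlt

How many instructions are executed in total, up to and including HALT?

esi=11
eax=5
ecx=200
esi=11<<4=176
esi=M[200]=22
esi=22&3=2
ecx=200+4=204
eax=5-1=4
cmp eax, 0  (cmp 4,0)
jg body: taken
esi=2<<4=32
esi=M[204]=30
esi=30&3=2
ecx=204+4=208
eax=4-1=3
cmp eax, 0  (cmp 3,0)
jg body: taken
esi=2<<4=32
esi=M[208]=9
esi=9&3=1
ecx=208+4=212
eax=3-1=2
cmp eax, 0  (cmp 2,0)
jg body: taken
esi=1<<4=16
esi=M[212]=3
esi=3&3=3
ecx=212+4=216
eax=2-1=1
cmp eax, 0  (cmp 1,0)
jg body: taken
esi=3<<4=48
esi=M[216]=14
esi=14&3=2
ecx=216+4=220
eax=1-1=0
cmp eax, 0  (cmp 0,0)
jg body: not taken
mov [212], esi → M[212]=2
halt.
Total executed instructions: 40.

40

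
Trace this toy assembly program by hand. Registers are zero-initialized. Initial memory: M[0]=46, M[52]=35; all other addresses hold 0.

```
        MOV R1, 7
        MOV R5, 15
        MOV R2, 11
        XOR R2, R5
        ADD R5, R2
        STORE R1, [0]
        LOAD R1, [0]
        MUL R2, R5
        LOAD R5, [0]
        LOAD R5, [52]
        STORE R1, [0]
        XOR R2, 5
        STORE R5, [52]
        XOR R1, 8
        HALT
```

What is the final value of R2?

after MOV R1, 7: R1=7
after MOV R5, 15: R5=15
after MOV R2, 11: R2=11
after XOR R2, R5: R2=11^15=4
after ADD R5, R2: R5=15+4=19
STORE R1, [0] → M[0]=7
after LOAD R1, [0]: R1=M[0]=7
after MUL R2, R5: R2=4*19=76
after LOAD R5, [0]: R5=M[0]=7
after LOAD R5, [52]: R5=M[52]=35
STORE R1, [0] → M[0]=7
after XOR R2, 5: R2=76^5=73
STORE R5, [52] → M[52]=35
after XOR R1, 8: R1=7^8=15
halt.

73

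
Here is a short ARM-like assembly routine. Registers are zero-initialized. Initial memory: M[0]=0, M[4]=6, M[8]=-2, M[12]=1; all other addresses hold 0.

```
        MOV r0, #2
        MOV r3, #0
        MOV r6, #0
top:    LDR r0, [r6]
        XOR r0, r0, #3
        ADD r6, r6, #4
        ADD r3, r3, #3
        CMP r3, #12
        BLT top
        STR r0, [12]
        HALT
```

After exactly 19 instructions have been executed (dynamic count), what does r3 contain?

after MOV r0, #2: r0=2
after MOV r3, #0: r3=0
after MOV r6, #0: r6=0
after LDR r0, [r6]: r0=M[0]=0
after XOR r0, r0, #3: r0=0^3=3
after ADD r6, r6, #4: r6=0+4=4
after ADD r3, r3, #3: r3=0+3=3
CMP r3, #12  (cmp 3,12)
BLT top: taken
after LDR r0, [r6]: r0=M[4]=6
after XOR r0, r0, #3: r0=6^3=5
after ADD r6, r6, #4: r6=4+4=8
after ADD r3, r3, #3: r3=3+3=6
CMP r3, #12  (cmp 6,12)
BLT top: taken
after LDR r0, [r6]: r0=M[8]=-2
after XOR r0, r0, #3: r0=(-2)^3=-3
after ADD r6, r6, #4: r6=8+4=12
after ADD r3, r3, #3: r3=6+3=9
After step 19: r3 = 9.

9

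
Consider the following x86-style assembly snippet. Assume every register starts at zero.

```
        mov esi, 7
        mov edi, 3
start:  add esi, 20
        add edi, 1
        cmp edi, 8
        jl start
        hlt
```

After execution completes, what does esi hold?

esi=7
edi=3
esi=7+20=27
edi=3+1=4
cmp edi, 8  (cmp 4,8)
jl start: taken
esi=27+20=47
edi=4+1=5
cmp edi, 8  (cmp 5,8)
jl start: taken
esi=47+20=67
edi=5+1=6
cmp edi, 8  (cmp 6,8)
jl start: taken
esi=67+20=87
edi=6+1=7
cmp edi, 8  (cmp 7,8)
jl start: taken
esi=87+20=107
edi=7+1=8
cmp edi, 8  (cmp 8,8)
jl start: not taken
halt.

107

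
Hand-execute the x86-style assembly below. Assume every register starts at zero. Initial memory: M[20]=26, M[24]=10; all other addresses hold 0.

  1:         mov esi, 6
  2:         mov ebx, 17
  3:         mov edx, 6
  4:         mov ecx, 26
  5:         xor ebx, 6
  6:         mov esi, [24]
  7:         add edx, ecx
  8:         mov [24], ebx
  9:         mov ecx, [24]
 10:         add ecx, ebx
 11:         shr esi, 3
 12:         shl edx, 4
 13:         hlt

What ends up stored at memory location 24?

23

after mov esi, 6: esi=6
after mov ebx, 17: ebx=17
after mov edx, 6: edx=6
after mov ecx, 26: ecx=26
after xor ebx, 6: ebx=17^6=23
after mov esi, [24]: esi=M[24]=10
after add edx, ecx: edx=6+26=32
mov [24], ebx → M[24]=23
after mov ecx, [24]: ecx=M[24]=23
after add ecx, ebx: ecx=23+23=46
after shr esi, 3: esi=10>>3=1
after shl edx, 4: edx=32<<4=512
halt.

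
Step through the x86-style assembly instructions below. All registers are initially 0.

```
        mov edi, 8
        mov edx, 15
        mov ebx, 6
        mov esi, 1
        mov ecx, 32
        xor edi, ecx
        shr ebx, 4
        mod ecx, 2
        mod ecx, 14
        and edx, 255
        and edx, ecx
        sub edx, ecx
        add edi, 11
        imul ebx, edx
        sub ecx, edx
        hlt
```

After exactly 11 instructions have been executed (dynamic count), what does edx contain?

mov edi, 8 → edi=8
mov edx, 15 → edx=15
mov ebx, 6 → ebx=6
mov esi, 1 → esi=1
mov ecx, 32 → ecx=32
xor edi, ecx → edi=8^32=40
shr ebx, 4 → ebx=6>>4=0
mod ecx, 2 → ecx=32%2=0
mod ecx, 14 → ecx=0%14=0
and edx, 255 → edx=15&255=15
and edx, ecx → edx=15&0=0
After step 11: edx = 0.

0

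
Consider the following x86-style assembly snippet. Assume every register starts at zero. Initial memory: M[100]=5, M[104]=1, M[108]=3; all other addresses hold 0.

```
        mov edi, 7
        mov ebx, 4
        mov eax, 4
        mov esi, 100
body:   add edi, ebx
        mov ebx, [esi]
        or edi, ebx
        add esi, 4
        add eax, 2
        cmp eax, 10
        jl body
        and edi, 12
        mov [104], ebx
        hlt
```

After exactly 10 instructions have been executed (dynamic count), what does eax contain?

6

edi=7
ebx=4
eax=4
esi=100
edi=7+4=11
ebx=M[100]=5
edi=11|5=15
esi=100+4=104
eax=4+2=6
cmp eax, 10  (cmp 6,10)
After step 10: eax = 6.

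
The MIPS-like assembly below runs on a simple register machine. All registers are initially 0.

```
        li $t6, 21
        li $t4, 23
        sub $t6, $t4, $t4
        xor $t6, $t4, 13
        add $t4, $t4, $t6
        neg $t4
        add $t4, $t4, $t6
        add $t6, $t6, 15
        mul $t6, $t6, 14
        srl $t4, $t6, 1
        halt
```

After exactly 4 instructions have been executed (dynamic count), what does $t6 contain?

26

after li $t6, 21: $t6=21
after li $t4, 23: $t4=23
after sub $t6, $t4, $t4: $t6=23-23=0
after xor $t6, $t4, 13: $t6=23^13=26
After step 4: $t6 = 26.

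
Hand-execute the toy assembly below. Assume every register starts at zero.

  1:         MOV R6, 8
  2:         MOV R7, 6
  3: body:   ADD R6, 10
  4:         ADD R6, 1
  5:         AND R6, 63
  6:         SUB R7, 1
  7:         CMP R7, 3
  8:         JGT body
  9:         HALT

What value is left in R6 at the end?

41

after MOV R6, 8: R6=8
after MOV R7, 6: R7=6
after ADD R6, 10: R6=8+10=18
after ADD R6, 1: R6=18+1=19
after AND R6, 63: R6=19&63=19
after SUB R7, 1: R7=6-1=5
CMP R7, 3  (cmp 5,3)
JGT body: taken
after ADD R6, 10: R6=19+10=29
after ADD R6, 1: R6=29+1=30
after AND R6, 63: R6=30&63=30
after SUB R7, 1: R7=5-1=4
CMP R7, 3  (cmp 4,3)
JGT body: taken
after ADD R6, 10: R6=30+10=40
after ADD R6, 1: R6=40+1=41
after AND R6, 63: R6=41&63=41
after SUB R7, 1: R7=4-1=3
CMP R7, 3  (cmp 3,3)
JGT body: not taken
halt.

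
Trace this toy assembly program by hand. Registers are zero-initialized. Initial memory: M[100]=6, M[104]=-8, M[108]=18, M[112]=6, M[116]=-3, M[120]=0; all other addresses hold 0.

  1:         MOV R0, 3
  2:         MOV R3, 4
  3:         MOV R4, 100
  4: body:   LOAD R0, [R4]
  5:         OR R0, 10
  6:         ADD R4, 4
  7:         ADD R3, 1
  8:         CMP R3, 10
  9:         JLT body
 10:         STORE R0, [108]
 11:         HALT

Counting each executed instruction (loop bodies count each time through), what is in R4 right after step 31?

after MOV R0, 3: R0=3
after MOV R3, 4: R3=4
after MOV R4, 100: R4=100
after LOAD R0, [R4]: R0=M[100]=6
after OR R0, 10: R0=6|10=14
after ADD R4, 4: R4=100+4=104
after ADD R3, 1: R3=4+1=5
CMP R3, 10  (cmp 5,10)
JLT body: taken
after LOAD R0, [R4]: R0=M[104]=-8
after OR R0, 10: R0=(-8)|10=-6
after ADD R4, 4: R4=104+4=108
after ADD R3, 1: R3=5+1=6
CMP R3, 10  (cmp 6,10)
JLT body: taken
after LOAD R0, [R4]: R0=M[108]=18
after OR R0, 10: R0=18|10=26
after ADD R4, 4: R4=108+4=112
after ADD R3, 1: R3=6+1=7
CMP R3, 10  (cmp 7,10)
JLT body: taken
after LOAD R0, [R4]: R0=M[112]=6
after OR R0, 10: R0=6|10=14
after ADD R4, 4: R4=112+4=116
after ADD R3, 1: R3=7+1=8
CMP R3, 10  (cmp 8,10)
JLT body: taken
after LOAD R0, [R4]: R0=M[116]=-3
after OR R0, 10: R0=(-3)|10=-1
after ADD R4, 4: R4=116+4=120
after ADD R3, 1: R3=8+1=9
After step 31: R4 = 120.

120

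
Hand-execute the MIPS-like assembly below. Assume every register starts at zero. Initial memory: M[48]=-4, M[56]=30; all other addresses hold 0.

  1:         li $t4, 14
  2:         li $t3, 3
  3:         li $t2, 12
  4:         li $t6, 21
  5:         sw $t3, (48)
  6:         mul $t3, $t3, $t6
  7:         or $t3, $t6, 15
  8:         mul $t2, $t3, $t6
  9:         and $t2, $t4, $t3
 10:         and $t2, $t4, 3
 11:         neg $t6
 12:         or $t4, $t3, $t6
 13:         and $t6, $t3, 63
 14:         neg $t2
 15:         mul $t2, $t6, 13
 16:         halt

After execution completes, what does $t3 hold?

li $t4, 14 → $t4=14
li $t3, 3 → $t3=3
li $t2, 12 → $t2=12
li $t6, 21 → $t6=21
sw $t3, (48) → M[48]=3
mul $t3, $t3, $t6 → $t3=3*21=63
or $t3, $t6, 15 → $t3=21|15=31
mul $t2, $t3, $t6 → $t2=31*21=651
and $t2, $t4, $t3 → $t2=14&31=14
and $t2, $t4, 3 → $t2=14&3=2
neg $t6 → $t6=-(21)=-21
or $t4, $t3, $t6 → $t4=31|(-21)=-1
and $t6, $t3, 63 → $t6=31&63=31
neg $t2 → $t2=-(2)=-2
mul $t2, $t6, 13 → $t2=31*13=403
halt.

31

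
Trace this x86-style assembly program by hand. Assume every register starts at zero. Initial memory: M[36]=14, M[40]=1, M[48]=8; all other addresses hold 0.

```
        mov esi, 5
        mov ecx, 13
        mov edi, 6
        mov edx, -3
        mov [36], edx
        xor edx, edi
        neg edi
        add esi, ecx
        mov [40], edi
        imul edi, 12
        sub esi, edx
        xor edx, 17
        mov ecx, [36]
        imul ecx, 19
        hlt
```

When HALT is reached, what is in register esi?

23

mov esi, 5 → esi=5
mov ecx, 13 → ecx=13
mov edi, 6 → edi=6
mov edx, -3 → edx=-3
mov [36], edx → M[36]=-3
xor edx, edi → edx=(-3)^6=-5
neg edi → edi=-(6)=-6
add esi, ecx → esi=5+13=18
mov [40], edi → M[40]=-6
imul edi, 12 → edi=(-6)*12=-72
sub esi, edx → esi=18-(-5)=23
xor edx, 17 → edx=(-5)^17=-22
mov ecx, [36] → ecx=M[36]=-3
imul ecx, 19 → ecx=(-3)*19=-57
halt.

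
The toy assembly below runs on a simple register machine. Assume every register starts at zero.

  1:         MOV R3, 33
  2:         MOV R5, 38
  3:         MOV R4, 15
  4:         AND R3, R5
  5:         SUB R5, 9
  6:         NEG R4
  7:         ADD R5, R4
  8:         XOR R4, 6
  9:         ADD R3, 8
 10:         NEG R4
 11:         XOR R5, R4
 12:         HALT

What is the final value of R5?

7

MOV R3, 33 → R3=33
MOV R5, 38 → R5=38
MOV R4, 15 → R4=15
AND R3, R5 → R3=33&38=32
SUB R5, 9 → R5=38-9=29
NEG R4 → R4=-(15)=-15
ADD R5, R4 → R5=29+(-15)=14
XOR R4, 6 → R4=(-15)^6=-9
ADD R3, 8 → R3=32+8=40
NEG R4 → R4=-(-9)=9
XOR R5, R4 → R5=14^9=7
halt.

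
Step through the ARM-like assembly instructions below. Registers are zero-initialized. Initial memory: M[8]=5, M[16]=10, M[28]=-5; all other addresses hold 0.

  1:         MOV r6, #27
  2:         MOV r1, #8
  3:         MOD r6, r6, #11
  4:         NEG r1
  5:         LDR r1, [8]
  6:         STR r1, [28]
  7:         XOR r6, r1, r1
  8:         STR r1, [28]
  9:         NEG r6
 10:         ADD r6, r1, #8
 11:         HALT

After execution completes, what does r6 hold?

r6=27
r1=8
r6=27%11=5
r1=-(8)=-8
r1=M[8]=5
STR r1, [28] → M[28]=5
r6=5^5=0
STR r1, [28] → M[28]=5
r6=-(0)=0
r6=5+8=13
halt.

13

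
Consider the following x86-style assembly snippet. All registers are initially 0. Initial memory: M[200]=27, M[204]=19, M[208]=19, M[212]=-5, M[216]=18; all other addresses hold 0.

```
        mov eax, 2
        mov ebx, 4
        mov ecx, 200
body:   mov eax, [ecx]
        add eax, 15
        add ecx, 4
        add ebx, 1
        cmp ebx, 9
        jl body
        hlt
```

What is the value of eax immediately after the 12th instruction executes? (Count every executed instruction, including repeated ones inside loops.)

mov eax, 2 → eax=2
mov ebx, 4 → ebx=4
mov ecx, 200 → ecx=200
mov eax, [ecx] → eax=M[200]=27
add eax, 15 → eax=27+15=42
add ecx, 4 → ecx=200+4=204
add ebx, 1 → ebx=4+1=5
cmp ebx, 9  (cmp 5,9)
jl body: taken
mov eax, [ecx] → eax=M[204]=19
add eax, 15 → eax=19+15=34
add ecx, 4 → ecx=204+4=208
After step 12: eax = 34.

34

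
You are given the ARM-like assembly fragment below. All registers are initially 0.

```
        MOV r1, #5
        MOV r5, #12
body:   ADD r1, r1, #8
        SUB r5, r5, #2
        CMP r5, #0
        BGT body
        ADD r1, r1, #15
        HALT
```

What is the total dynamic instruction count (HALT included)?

28

MOV r1, #5 → r1=5
MOV r5, #12 → r5=12
ADD r1, r1, #8 → r1=5+8=13
SUB r5, r5, #2 → r5=12-2=10
CMP r5, #0  (cmp 10,0)
BGT body: taken
ADD r1, r1, #8 → r1=13+8=21
SUB r5, r5, #2 → r5=10-2=8
CMP r5, #0  (cmp 8,0)
BGT body: taken
ADD r1, r1, #8 → r1=21+8=29
SUB r5, r5, #2 → r5=8-2=6
CMP r5, #0  (cmp 6,0)
BGT body: taken
ADD r1, r1, #8 → r1=29+8=37
SUB r5, r5, #2 → r5=6-2=4
CMP r5, #0  (cmp 4,0)
BGT body: taken
ADD r1, r1, #8 → r1=37+8=45
SUB r5, r5, #2 → r5=4-2=2
CMP r5, #0  (cmp 2,0)
BGT body: taken
ADD r1, r1, #8 → r1=45+8=53
SUB r5, r5, #2 → r5=2-2=0
CMP r5, #0  (cmp 0,0)
BGT body: not taken
ADD r1, r1, #15 → r1=53+15=68
halt.
Total executed instructions: 28.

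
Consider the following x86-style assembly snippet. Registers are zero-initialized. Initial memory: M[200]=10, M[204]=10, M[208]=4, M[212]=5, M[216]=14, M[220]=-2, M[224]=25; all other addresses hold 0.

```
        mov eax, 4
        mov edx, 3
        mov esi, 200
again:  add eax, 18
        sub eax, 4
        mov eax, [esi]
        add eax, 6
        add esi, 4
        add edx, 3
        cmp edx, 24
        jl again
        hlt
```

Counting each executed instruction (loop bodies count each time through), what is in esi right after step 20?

208

eax=4
edx=3
esi=200
eax=4+18=22
eax=22-4=18
eax=M[200]=10
eax=10+6=16
esi=200+4=204
edx=3+3=6
cmp edx, 24  (cmp 6,24)
jl again: taken
eax=16+18=34
eax=34-4=30
eax=M[204]=10
eax=10+6=16
esi=204+4=208
edx=6+3=9
cmp edx, 24  (cmp 9,24)
jl again: taken
eax=16+18=34
After step 20: esi = 208.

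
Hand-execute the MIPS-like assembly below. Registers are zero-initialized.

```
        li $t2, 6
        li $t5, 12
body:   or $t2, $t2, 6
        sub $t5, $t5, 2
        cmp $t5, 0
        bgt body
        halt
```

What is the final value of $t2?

li $t2, 6 → $t2=6
li $t5, 12 → $t5=12
or $t2, $t2, 6 → $t2=6|6=6
sub $t5, $t5, 2 → $t5=12-2=10
cmp $t5, 0  (cmp 10,0)
bgt body: taken
or $t2, $t2, 6 → $t2=6|6=6
sub $t5, $t5, 2 → $t5=10-2=8
cmp $t5, 0  (cmp 8,0)
bgt body: taken
or $t2, $t2, 6 → $t2=6|6=6
sub $t5, $t5, 2 → $t5=8-2=6
cmp $t5, 0  (cmp 6,0)
bgt body: taken
or $t2, $t2, 6 → $t2=6|6=6
sub $t5, $t5, 2 → $t5=6-2=4
cmp $t5, 0  (cmp 4,0)
bgt body: taken
or $t2, $t2, 6 → $t2=6|6=6
sub $t5, $t5, 2 → $t5=4-2=2
cmp $t5, 0  (cmp 2,0)
bgt body: taken
or $t2, $t2, 6 → $t2=6|6=6
sub $t5, $t5, 2 → $t5=2-2=0
cmp $t5, 0  (cmp 0,0)
bgt body: not taken
halt.

6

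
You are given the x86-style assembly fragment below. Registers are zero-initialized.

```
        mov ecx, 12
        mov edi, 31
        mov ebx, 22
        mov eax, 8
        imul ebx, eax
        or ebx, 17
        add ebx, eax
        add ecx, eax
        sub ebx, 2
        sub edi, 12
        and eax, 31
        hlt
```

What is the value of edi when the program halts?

mov ecx, 12 → ecx=12
mov edi, 31 → edi=31
mov ebx, 22 → ebx=22
mov eax, 8 → eax=8
imul ebx, eax → ebx=22*8=176
or ebx, 17 → ebx=176|17=177
add ebx, eax → ebx=177+8=185
add ecx, eax → ecx=12+8=20
sub ebx, 2 → ebx=185-2=183
sub edi, 12 → edi=31-12=19
and eax, 31 → eax=8&31=8
halt.

19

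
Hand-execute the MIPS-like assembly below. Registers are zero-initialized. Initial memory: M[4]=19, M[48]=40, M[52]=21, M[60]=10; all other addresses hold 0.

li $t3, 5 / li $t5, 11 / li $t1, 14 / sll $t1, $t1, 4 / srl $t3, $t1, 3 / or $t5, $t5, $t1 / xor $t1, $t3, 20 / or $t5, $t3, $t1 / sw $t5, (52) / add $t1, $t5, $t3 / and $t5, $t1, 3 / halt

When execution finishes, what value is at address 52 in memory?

after li $t3, 5: $t3=5
after li $t5, 11: $t5=11
after li $t1, 14: $t1=14
after sll $t1, $t1, 4: $t1=14<<4=224
after srl $t3, $t1, 3: $t3=224>>3=28
after or $t5, $t5, $t1: $t5=11|224=235
after xor $t1, $t3, 20: $t1=28^20=8
after or $t5, $t3, $t1: $t5=28|8=28
sw $t5, (52) → M[52]=28
after add $t1, $t5, $t3: $t1=28+28=56
after and $t5, $t1, 3: $t5=56&3=0
halt.

28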